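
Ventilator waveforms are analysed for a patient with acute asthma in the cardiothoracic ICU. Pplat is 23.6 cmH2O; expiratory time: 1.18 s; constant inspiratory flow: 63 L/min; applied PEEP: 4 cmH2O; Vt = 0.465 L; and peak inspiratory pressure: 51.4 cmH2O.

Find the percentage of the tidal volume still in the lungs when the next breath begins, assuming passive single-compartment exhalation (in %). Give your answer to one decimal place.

15.3

Flow: 63 L/min ÷ 60 = 1.05 L/s.
R = (PIP − Pplat)/V̇ = (51.4 − 23.6) / 1.05 = 27.8/1.05 = 26.476 cmH2O·s/L.
C = Vt/(Pplat − PEEP) = 465.0 / (23.6 − 4) = 465.0/19.6 = 23.724 mL/cmH2O.
τ = R × C = 26.476 × 0.02372 L/cmH2O = 0.628 s.
Fraction remaining at end-expiration = e^(−Te/τ) = e^(−1.18/0.628) = 0.1527 → 15.27%.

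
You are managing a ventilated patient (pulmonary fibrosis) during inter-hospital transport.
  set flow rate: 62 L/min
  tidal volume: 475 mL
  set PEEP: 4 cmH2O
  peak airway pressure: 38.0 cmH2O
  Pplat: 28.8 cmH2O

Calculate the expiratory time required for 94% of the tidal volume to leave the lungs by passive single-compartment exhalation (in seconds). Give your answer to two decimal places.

Flow: 62 L/min ÷ 60 = 1.0333 L/s.
R = (PIP − Pplat)/V̇ = (38.0 − 28.8) / 1.0333 = 9.2/1.0333 = 8.904 cmH2O·s/L.
C = Vt/(Pplat − PEEP) = 475.0 / (28.8 − 4) = 475.0/24.8 = 19.153 mL/cmH2O.
τ = R × C = 8.904 × 0.01915 L/cmH2O = 0.1705 s.
t = −τ·ln(1 − 0.94) = −0.1705·ln(0.06) = 0.4797 s.

0.48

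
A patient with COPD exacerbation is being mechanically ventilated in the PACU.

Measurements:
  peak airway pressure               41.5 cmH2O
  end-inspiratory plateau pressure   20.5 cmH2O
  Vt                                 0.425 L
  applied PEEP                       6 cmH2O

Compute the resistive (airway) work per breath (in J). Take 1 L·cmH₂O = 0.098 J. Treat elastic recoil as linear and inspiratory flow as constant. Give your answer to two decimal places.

With constant inspiratory flow the resistive pressure is constant at PIP − Pplat = 41.5 − 20.5 = 21.0 cmH2O, so resistive work = 21.0 × 0.425 = 8.925 L·cmH2O.
× 0.098 J/(L·cmH2O) → 0.8747 J.

0.87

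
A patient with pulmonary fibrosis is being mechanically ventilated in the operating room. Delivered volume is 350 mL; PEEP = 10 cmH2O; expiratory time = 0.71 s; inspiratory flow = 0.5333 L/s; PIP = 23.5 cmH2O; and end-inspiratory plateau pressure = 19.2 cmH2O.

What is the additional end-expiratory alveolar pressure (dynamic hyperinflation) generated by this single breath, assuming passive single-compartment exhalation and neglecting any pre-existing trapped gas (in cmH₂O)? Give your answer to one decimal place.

R = (PIP − Pplat)/V̇ = (23.5 − 19.2) / 0.5333 = 4.3/0.5333 = 8.063 cmH2O·s/L.
C = Vt/(Pplat − PEEP) = 350.0 / (19.2 − 10) = 350.0/9.2 = 38.043 mL/cmH2O.
τ = R × C = 8.063 × 0.03804 L/cmH2O = 0.3067 s.
Fraction remaining = e^(−Te/τ) = e^(−0.71/0.3067) = 0.09877; trapped volume = 350.0 × 0.09877 = 34.57 mL.
Additional alveolar pressure from trapping ≈ V_trapped / C = 34.57 / 38.043 = 0.9087 cmH2O.

0.9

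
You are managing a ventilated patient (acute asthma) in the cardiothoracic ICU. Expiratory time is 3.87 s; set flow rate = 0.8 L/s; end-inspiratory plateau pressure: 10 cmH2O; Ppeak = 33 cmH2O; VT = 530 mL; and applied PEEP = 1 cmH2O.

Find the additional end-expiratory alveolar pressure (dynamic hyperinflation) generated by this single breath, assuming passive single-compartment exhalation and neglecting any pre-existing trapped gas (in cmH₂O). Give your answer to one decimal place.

R = (PIP − Pplat)/V̇ = (33 − 10) / 0.8 = 23.0/0.8 = 28.75 cmH2O·s/L.
C = Vt/(Pplat − PEEP) = 530.0 / (10 − 1) = 530.0/9.0 = 58.889 mL/cmH2O.
τ = R × C = 28.75 × 0.05889 L/cmH2O = 1.693 s.
Fraction remaining = e^(−Te/τ) = e^(−3.87/1.693) = 0.1017; trapped volume = 530.0 × 0.1017 = 53.901 mL.
Additional alveolar pressure from trapping ≈ V_trapped / C = 53.901 / 58.889 = 0.9153 cmH2O.

0.9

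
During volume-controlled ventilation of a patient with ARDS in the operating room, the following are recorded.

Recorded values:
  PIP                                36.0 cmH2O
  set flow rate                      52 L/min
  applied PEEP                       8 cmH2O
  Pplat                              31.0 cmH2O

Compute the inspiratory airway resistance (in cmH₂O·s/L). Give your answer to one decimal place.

Flow: 52 L/min ÷ 60 = 0.8667 L/s.
Raw = (PIP − Pplat) / flow = (36.0 − 31.0) / 0.8667 = 5.0 / 0.8667 = 5.769 cmH2O·s/L.

5.8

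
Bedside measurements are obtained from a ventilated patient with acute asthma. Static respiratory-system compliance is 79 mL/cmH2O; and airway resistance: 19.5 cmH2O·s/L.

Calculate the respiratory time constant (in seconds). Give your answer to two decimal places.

τ = R × C = 19.5 × 79 mL/cmH2O = 19.5 × 0.079 L/cmH2O = 1.541 s.

1.54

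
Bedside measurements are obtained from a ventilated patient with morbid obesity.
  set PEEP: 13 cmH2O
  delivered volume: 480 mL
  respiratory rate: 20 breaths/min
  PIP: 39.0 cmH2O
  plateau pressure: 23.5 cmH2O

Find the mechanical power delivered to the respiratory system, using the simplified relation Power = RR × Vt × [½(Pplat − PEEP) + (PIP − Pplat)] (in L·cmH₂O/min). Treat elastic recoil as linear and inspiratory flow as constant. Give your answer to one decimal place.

Per-breath work = Vt × [½(Pplat−PEEP) + (PIP−Pplat)] = 0.480 × [0.5×10.5 + 15.5] = 0.480 × 20.75 = 9.96 L·cmH2O.
Power = 20 × 9.96 = 199.2 L·cmH2O/min.

199.2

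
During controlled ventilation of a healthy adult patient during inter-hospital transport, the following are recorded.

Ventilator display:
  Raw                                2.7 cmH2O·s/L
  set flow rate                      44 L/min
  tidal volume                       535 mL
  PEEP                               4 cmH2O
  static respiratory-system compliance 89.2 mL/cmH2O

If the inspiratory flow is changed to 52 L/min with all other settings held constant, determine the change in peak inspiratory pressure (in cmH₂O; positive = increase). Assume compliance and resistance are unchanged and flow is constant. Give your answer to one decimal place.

Flow: 44 L/min ÷ 60 = 0.7333 L/s.
New flow: 52 L/min ÷ 60 = 0.8667 L/s.
PIP = Vt/C + R·V̇ + PEEP (constant-flow equation of motion).
Only the resistive term changes: ΔPIP = R × ΔV̇ = 2.7 × (0.8667 − 0.7333) = 2.7 × 0.1334 = 0.3602 cmH2O.

0.4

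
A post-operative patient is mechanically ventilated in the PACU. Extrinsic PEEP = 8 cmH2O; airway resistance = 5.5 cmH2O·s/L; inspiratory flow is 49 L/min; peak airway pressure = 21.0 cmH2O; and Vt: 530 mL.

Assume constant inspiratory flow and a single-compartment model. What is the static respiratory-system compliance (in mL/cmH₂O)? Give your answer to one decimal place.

Flow: 49 L/min ÷ 60 = 0.8167 L/s.
Equation of motion (constant flow): PIP = Vt/C + R·V̇ + PEEP.
Vt/C = PIP − R·V̇ − PEEP = 21.0 − 5.5×0.8167 − 8 = 21.0 − 4.492 − 8 = 8.508 cmH2O.
C = Vt / 8.508 = 530 / 8.508 = 62.294 mL/cmH2O.

62.3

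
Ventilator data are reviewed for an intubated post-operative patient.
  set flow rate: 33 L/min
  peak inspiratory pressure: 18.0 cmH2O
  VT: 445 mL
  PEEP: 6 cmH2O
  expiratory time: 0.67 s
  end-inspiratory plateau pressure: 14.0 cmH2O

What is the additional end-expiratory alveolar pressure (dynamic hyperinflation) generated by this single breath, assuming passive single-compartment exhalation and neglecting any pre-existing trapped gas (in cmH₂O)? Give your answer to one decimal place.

1.5

Flow: 33 L/min ÷ 60 = 0.55 L/s.
R = (PIP − Pplat)/V̇ = (18.0 − 14.0) / 0.55 = 4.0/0.55 = 7.273 cmH2O·s/L.
C = Vt/(Pplat − PEEP) = 445.0 / (14.0 − 6) = 445.0/8.0 = 55.625 mL/cmH2O.
τ = R × C = 7.273 × 0.05563 L/cmH2O = 0.4046 s.
Fraction remaining = e^(−Te/τ) = e^(−0.67/0.4046) = 0.1909; trapped volume = 445.0 × 0.1909 = 84.951 mL.
Additional alveolar pressure from trapping ≈ V_trapped / C = 84.951 / 55.625 = 1.527 cmH2O.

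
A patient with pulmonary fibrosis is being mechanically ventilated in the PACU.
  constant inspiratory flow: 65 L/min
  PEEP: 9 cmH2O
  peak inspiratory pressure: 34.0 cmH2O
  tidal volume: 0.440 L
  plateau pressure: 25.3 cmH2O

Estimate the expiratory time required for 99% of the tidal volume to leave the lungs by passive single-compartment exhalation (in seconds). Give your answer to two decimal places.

Flow: 65 L/min ÷ 60 = 1.0833 L/s.
R = (PIP − Pplat)/V̇ = (34.0 − 25.3) / 1.0833 = 8.7/1.0833 = 8.031 cmH2O·s/L.
C = Vt/(Pplat − PEEP) = 440.0 / (25.3 − 9) = 440.0/16.3 = 26.994 mL/cmH2O.
τ = R × C = 8.031 × 0.02699 L/cmH2O = 0.2168 s.
t = −τ·ln(1 − 0.99) = −0.2168·ln(0.01) = 0.9984 s.

1.00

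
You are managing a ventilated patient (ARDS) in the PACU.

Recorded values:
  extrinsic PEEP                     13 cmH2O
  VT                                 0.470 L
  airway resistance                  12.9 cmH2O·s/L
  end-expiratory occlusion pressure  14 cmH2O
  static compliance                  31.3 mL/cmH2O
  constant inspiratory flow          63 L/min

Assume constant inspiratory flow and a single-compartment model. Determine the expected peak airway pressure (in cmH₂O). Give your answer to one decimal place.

Flow: 63 L/min ÷ 60 = 1.05 L/s.
Total PEEP = 14 cmH2O (set 13 + intrinsic 1); this is the baseline alveolar pressure.
Equation of motion (constant flow): PIP = Vt/C + R·V̇ + PEEP.
PIP = 470/31.3 + 12.9×1.05 + 14 = 15.016 + 13.545 + 14 = 42.561 cmH2O.

42.6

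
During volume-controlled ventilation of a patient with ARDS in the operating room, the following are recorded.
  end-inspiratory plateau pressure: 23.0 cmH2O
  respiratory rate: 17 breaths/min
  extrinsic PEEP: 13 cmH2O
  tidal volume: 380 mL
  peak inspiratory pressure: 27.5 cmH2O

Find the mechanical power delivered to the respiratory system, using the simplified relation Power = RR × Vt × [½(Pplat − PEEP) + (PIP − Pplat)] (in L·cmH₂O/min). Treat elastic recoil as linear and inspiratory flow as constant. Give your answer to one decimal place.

61.4

Per-breath work = Vt × [½(Pplat−PEEP) + (PIP−Pplat)] = 0.380 × [0.5×10.0 + 4.5] = 0.380 × 9.5 = 3.61 L·cmH2O.
Power = 17 × 3.61 = 61.37 L·cmH2O/min.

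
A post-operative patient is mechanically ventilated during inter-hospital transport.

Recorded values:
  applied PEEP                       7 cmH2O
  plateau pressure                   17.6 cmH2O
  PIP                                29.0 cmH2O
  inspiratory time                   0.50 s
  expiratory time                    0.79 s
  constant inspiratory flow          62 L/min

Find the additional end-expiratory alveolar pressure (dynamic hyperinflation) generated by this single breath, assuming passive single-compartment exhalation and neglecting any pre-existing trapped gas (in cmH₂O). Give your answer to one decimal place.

2.4

Flow: 62 L/min ÷ 60 = 1.0333 L/s.
Vt = flow × Ti = 1.0333 L/s × 0.50 s × 1000 mL/L = 516.65 mL.
R = (PIP − Pplat)/V̇ = (29.0 − 17.6) / 1.0333 = 11.4/1.0333 = 11.033 cmH2O·s/L.
C = Vt/(Pplat − PEEP) = 516.65 / (17.6 − 7) = 516.65/10.6 = 48.741 mL/cmH2O.
τ = R × C = 11.033 × 0.04874 L/cmH2O = 0.5377 s.
Fraction remaining = e^(−Te/τ) = e^(−0.79/0.5377) = 0.2301; trapped volume = 516.65 × 0.2301 = 118.88 mL.
Additional alveolar pressure from trapping ≈ V_trapped / C = 118.88 / 48.741 = 2.439 cmH2O.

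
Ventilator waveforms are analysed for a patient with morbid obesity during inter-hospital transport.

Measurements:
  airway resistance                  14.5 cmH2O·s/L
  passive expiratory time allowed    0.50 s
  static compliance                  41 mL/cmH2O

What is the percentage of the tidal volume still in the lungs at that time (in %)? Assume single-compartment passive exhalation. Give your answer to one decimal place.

43.1

τ = R × C = 14.5 × 41 mL/cmH2O = 14.5 × 0.041 L/cmH2O = 0.5945 s.
Passive exhalation: V(t)/V₀ = e^(−t/τ) = e^(−0.50/0.5945) = 0.4313.
Fraction remaining = 0.4313 → 43.13%.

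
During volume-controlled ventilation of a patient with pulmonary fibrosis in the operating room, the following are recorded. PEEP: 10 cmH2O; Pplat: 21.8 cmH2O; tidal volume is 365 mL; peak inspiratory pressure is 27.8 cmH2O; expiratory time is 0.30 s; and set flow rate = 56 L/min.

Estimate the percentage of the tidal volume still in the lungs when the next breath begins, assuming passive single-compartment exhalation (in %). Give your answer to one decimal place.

22.1

Flow: 56 L/min ÷ 60 = 0.9333 L/s.
R = (PIP − Pplat)/V̇ = (27.8 − 21.8) / 0.9333 = 6.0/0.9333 = 6.429 cmH2O·s/L.
C = Vt/(Pplat − PEEP) = 365.0 / (21.8 − 10) = 365.0/11.8 = 30.932 mL/cmH2O.
τ = R × C = 6.429 × 0.03093 L/cmH2O = 0.1988 s.
Fraction remaining at end-expiration = e^(−Te/τ) = e^(−0.30/0.1988) = 0.2211 → 22.11%.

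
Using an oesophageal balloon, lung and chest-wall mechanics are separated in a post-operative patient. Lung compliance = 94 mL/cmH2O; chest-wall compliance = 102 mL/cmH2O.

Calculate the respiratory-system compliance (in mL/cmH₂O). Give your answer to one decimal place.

48.9

Lung and chest wall are elastances in series: 1/Crs = 1/CL + 1/Ccw.
1/Crs = 1/94 + 1/102 = 0.02044.
Crs = 48.924 mL/cmH2O.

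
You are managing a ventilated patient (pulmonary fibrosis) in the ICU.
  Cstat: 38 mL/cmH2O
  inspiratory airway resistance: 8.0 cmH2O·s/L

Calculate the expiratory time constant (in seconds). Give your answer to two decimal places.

τ = R × C = 8.0 × 38 mL/cmH2O = 8.0 × 0.038 L/cmH2O = 0.304 s.

0.30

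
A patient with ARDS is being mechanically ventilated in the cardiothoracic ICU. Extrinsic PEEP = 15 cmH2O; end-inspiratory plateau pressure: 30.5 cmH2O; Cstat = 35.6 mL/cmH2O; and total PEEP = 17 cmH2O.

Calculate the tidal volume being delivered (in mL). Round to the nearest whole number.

481

End-expiratory occlusion gives total PEEP = 17 cmH2O (intrinsic PEEP = 17 − 15 = 2). Use total PEEP for the elastic gradient.
Vt = Cstat × (Pplat − PEEPtotal) = 35.6 × (30.5 − 17) = 35.6 × 13.5 = 480.6 mL.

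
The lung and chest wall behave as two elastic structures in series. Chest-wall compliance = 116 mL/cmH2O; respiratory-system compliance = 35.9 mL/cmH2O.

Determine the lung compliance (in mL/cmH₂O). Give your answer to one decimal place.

1/CL = 1/Crs − 1/Ccw.
1/CL = 1/35.9 − 1/116 = 0.01923.
CL = 52.002 mL/cmH2O.

52.0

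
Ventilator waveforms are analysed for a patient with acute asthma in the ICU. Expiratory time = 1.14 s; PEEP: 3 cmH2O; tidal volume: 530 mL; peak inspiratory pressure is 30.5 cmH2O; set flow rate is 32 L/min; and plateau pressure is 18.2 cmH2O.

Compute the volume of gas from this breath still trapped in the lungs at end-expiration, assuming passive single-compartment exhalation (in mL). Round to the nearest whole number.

Flow: 32 L/min ÷ 60 = 0.5333 L/s.
R = (PIP − Pplat)/V̇ = (30.5 − 18.2) / 0.5333 = 12.3/0.5333 = 23.064 cmH2O·s/L.
C = Vt/(Pplat − PEEP) = 530.0 / (18.2 − 3) = 530.0/15.2 = 34.868 mL/cmH2O.
τ = R × C = 23.064 × 0.03487 L/cmH2O = 0.8042 s.
Fraction remaining = e^(−Te/τ) = e^(−1.14/0.8042) = 0.2423.
Trapped volume = 530.0 × 0.2423 = 128.42 mL.

128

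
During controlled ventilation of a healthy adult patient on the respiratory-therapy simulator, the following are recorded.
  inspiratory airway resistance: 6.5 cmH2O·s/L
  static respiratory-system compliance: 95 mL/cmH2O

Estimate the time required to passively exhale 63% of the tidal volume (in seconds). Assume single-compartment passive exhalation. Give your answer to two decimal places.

τ = R × C = 6.5 × 95 mL/cmH2O = 6.5 × 0.095 L/cmH2O = 0.6175 s.
Exhaled fraction f = 1 − e^(−t/τ) → t = −τ·ln(1 − f) = −0.6175·ln(0.37) = 0.614 s.

0.61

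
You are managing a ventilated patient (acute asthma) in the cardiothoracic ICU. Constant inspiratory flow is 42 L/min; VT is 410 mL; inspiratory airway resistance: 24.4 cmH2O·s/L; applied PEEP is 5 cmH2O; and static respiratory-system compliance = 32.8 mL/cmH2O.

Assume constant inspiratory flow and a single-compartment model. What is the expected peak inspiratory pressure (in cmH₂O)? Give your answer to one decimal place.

Flow: 42 L/min ÷ 60 = 0.7 L/s.
Equation of motion (constant flow): PIP = Vt/C + R·V̇ + PEEP.
PIP = 410/32.8 + 24.4×0.7 + 5 = 12.5 + 17.08 + 5 = 34.58 cmH2O.

34.6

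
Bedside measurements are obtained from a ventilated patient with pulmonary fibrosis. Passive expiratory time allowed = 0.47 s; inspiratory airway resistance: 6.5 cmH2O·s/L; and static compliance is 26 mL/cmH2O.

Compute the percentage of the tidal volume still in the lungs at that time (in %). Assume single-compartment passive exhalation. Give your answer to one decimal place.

τ = R × C = 6.5 × 26 mL/cmH2O = 6.5 × 0.026 L/cmH2O = 0.169 s.
Passive exhalation: V(t)/V₀ = e^(−t/τ) = e^(−0.47/0.169) = 0.06197.
Fraction remaining = 0.06197 → 6.197%.

6.2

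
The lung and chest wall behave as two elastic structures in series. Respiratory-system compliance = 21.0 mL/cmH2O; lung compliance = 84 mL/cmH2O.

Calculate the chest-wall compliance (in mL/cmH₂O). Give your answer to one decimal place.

28.0

1/Ccw = 1/Crs − 1/CL.
1/Ccw = 1/21.0 − 1/84 = 0.03571.
Ccw = 28.003 mL/cmH2O.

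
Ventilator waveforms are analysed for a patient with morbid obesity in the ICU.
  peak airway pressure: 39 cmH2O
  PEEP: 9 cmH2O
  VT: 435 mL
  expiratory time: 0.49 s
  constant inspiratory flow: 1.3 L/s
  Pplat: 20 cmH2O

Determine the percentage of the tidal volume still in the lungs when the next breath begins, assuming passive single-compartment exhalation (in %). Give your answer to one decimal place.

R = (PIP − Pplat)/V̇ = (39 − 20) / 1.3 = 19.0/1.3 = 14.615 cmH2O·s/L.
C = Vt/(Pplat − PEEP) = 435.0 / (20 − 9) = 435.0/11.0 = 39.545 mL/cmH2O.
τ = R × C = 14.615 × 0.03955 L/cmH2O = 0.578 s.
Fraction remaining at end-expiration = e^(−Te/τ) = e^(−0.49/0.578) = 0.4284 → 42.84%.

42.8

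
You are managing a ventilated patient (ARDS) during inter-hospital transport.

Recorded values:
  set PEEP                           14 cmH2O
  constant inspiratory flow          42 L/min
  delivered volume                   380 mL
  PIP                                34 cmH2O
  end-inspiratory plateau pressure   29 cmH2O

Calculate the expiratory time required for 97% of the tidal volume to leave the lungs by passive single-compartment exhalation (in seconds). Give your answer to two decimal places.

Flow: 42 L/min ÷ 60 = 0.7 L/s.
R = (PIP − Pplat)/V̇ = (34 − 29) / 0.7 = 5.0/0.7 = 7.143 cmH2O·s/L.
C = Vt/(Pplat − PEEP) = 380.0 / (29 − 14) = 380.0/15.0 = 25.333 mL/cmH2O.
τ = R × C = 7.143 × 0.02533 L/cmH2O = 0.1809 s.
t = −τ·ln(1 − 0.97) = −0.1809·ln(0.03) = 0.6343 s.

0.63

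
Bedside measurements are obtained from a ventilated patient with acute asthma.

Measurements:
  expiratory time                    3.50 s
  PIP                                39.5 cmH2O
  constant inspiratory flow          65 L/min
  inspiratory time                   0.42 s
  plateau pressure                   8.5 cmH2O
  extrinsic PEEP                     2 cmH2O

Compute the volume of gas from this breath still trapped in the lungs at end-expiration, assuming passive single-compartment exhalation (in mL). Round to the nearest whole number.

79

Flow: 65 L/min ÷ 60 = 1.0833 L/s.
Vt = flow × Ti = 1.0833 L/s × 0.42 s × 1000 mL/L = 454.99 mL.
R = (PIP − Pplat)/V̇ = (39.5 − 8.5) / 1.0833 = 31.0/1.0833 = 28.616 cmH2O·s/L.
C = Vt/(Pplat − PEEP) = 454.99 / (8.5 − 2) = 454.99/6.5 = 69.998 mL/cmH2O.
τ = R × C = 28.616 × 0.07 L/cmH2O = 2.003 s.
Fraction remaining = e^(−Te/τ) = e^(−3.50/2.003) = 0.1742.
Trapped volume = 454.99 × 0.1742 = 79.259 mL.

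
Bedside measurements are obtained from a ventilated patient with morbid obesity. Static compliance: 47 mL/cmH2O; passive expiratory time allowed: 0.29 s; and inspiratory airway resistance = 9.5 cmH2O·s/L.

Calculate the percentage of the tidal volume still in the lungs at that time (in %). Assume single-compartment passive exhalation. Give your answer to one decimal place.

τ = R × C = 9.5 × 47 mL/cmH2O = 9.5 × 0.047 L/cmH2O = 0.4465 s.
Passive exhalation: V(t)/V₀ = e^(−t/τ) = e^(−0.29/0.4465) = 0.5223.
Fraction remaining = 0.5223 → 52.23%.

52.2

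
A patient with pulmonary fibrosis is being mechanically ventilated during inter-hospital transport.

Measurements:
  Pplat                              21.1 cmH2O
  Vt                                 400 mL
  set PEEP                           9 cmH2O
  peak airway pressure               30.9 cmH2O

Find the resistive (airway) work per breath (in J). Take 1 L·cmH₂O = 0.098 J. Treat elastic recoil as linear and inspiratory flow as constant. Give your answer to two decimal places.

0.38

With constant inspiratory flow the resistive pressure is constant at PIP − Pplat = 30.9 − 21.1 = 9.8 cmH2O, so resistive work = 9.8 × 0.400 = 3.92 L·cmH2O.
× 0.098 J/(L·cmH2O) → 0.3842 J.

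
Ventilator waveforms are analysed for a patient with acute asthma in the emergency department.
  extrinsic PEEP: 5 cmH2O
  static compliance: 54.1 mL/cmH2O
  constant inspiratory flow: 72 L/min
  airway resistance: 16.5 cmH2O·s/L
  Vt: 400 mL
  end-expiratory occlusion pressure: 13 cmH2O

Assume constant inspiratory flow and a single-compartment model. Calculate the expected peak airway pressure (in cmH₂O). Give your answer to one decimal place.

Flow: 72 L/min ÷ 60 = 1.2 L/s.
Total PEEP = 13 cmH2O (set 5 + intrinsic 8); this is the baseline alveolar pressure.
Equation of motion (constant flow): PIP = Vt/C + R·V̇ + PEEP.
PIP = 400/54.1 + 16.5×1.2 + 13 = 7.394 + 19.8 + 13 = 40.194 cmH2O.

40.2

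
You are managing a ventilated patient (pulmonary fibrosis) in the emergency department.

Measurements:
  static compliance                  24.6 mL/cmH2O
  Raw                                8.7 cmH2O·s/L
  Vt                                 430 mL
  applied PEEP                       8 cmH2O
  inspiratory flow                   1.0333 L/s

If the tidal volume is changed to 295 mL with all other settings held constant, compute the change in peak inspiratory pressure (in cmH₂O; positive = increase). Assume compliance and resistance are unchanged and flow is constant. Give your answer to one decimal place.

PIP = Vt/C + R·V̇ + PEEP (constant-flow equation of motion).
Only the elastic term changes: ΔPIP = ΔVt / C = (295 − 430) / 24.6 = -5.488 cmH2O.

-5.5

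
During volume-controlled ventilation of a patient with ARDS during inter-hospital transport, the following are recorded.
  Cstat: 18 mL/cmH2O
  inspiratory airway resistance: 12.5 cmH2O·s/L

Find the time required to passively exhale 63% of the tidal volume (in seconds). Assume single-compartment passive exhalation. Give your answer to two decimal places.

τ = R × C = 12.5 × 18 mL/cmH2O = 12.5 × 0.018 L/cmH2O = 0.225 s.
Exhaled fraction f = 1 − e^(−t/τ) → t = −τ·ln(1 − f) = −0.225·ln(0.37) = 0.2237 s.

0.22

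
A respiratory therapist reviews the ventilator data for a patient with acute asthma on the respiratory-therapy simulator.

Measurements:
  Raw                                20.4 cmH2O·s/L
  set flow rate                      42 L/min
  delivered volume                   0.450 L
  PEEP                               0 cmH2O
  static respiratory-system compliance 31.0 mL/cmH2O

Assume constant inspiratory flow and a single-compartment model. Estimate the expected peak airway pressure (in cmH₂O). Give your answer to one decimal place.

Flow: 42 L/min ÷ 60 = 0.7 L/s.
Equation of motion (constant flow): PIP = Vt/C + R·V̇ + PEEP.
PIP = 450/31.0 + 20.4×0.7 + 0 = 14.516 + 14.28 + 0 = 28.796 cmH2O.

28.8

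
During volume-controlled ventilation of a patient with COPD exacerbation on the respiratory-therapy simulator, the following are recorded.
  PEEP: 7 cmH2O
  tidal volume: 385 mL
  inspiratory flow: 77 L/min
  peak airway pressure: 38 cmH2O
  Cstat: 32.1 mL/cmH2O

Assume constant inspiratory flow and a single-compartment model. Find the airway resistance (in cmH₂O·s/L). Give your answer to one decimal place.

Flow: 77 L/min ÷ 60 = 1.2833 L/s.
Equation of motion (constant flow): PIP = Vt/C + R·V̇ + PEEP.
R·V̇ = PIP − Vt/C − PEEP = 38 − 385/32.1 − 7 = 38 − 11.994 − 7 = 19.006 cmH2O.
R = 19.006 / 1.2833 = 14.81 cmH2O·s/L.

14.8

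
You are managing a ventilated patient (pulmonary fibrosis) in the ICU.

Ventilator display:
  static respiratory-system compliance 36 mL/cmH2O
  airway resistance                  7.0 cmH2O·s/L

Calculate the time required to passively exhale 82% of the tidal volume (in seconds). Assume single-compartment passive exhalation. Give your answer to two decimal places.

τ = R × C = 7.0 × 36 mL/cmH2O = 7.0 × 0.036 L/cmH2O = 0.252 s.
Exhaled fraction f = 1 − e^(−t/τ) → t = −τ·ln(1 − f) = −0.252·ln(0.18) = 0.4321 s.

0.43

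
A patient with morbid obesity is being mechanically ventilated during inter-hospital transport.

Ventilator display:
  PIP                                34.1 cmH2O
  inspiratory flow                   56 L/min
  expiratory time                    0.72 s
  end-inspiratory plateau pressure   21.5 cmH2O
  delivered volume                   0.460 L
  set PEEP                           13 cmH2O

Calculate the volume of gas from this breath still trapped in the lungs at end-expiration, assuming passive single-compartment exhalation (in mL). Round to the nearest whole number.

Flow: 56 L/min ÷ 60 = 0.9333 L/s.
R = (PIP − Pplat)/V̇ = (34.1 − 21.5) / 0.9333 = 12.6/0.9333 = 13.5 cmH2O·s/L.
C = Vt/(Pplat − PEEP) = 460.0 / (21.5 − 13) = 460.0/8.5 = 54.118 mL/cmH2O.
τ = R × C = 13.5 × 0.05412 L/cmH2O = 0.7306 s.
Fraction remaining = e^(−Te/τ) = e^(−0.72/0.7306) = 0.3733.
Trapped volume = 460.0 × 0.3733 = 171.72 mL.

172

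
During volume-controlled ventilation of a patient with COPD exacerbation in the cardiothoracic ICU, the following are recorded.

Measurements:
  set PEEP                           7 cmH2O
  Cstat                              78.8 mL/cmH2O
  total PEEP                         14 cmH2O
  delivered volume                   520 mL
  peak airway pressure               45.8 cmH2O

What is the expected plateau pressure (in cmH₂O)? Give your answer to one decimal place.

End-expiratory occlusion gives total PEEP = 14 cmH2O (intrinsic PEEP = 14 − 7 = 7). Use total PEEP for the elastic gradient.
Pplat = PEEPtotal + Vt / Cstat = 14 + 520 / 78.8 = 14 + 6.599 = 20.599 cmH2O.

20.6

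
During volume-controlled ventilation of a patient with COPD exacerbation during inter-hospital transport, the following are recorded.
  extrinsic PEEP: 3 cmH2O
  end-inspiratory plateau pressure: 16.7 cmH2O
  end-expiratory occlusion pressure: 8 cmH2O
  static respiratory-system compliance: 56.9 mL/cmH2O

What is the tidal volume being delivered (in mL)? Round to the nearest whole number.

495

End-expiratory occlusion gives total PEEP = 8 cmH2O (intrinsic PEEP = 8 − 3 = 5). Use total PEEP for the elastic gradient.
Vt = Cstat × (Pplat − PEEPtotal) = 56.9 × (16.7 − 8) = 56.9 × 8.7 = 495.03 mL.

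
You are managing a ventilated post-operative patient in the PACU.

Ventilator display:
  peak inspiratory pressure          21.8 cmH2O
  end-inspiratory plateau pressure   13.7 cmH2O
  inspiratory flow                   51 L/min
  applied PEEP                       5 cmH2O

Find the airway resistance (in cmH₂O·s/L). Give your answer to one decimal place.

Flow: 51 L/min ÷ 60 = 0.85 L/s.
Raw = (PIP − Pplat) / flow = (21.8 − 13.7) / 0.85 = 8.1 / 0.85 = 9.529 cmH2O·s/L.

9.5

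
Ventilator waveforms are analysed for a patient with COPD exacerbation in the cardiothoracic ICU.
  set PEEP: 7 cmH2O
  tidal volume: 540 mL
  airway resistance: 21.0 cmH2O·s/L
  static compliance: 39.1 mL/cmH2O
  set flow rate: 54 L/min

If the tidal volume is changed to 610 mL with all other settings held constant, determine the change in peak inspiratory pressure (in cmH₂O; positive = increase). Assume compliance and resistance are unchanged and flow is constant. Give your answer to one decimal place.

1.8

PIP = Vt/C + R·V̇ + PEEP (constant-flow equation of motion).
Only the elastic term changes: ΔPIP = ΔVt / C = (610 − 540) / 39.1 = 1.79 cmH2O.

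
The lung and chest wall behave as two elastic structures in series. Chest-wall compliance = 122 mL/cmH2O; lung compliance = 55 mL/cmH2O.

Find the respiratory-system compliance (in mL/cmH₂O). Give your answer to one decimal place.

37.9

Lung and chest wall are elastances in series: 1/Crs = 1/CL + 1/Ccw.
1/Crs = 1/55 + 1/122 = 0.02638.
Crs = 37.908 mL/cmH2O.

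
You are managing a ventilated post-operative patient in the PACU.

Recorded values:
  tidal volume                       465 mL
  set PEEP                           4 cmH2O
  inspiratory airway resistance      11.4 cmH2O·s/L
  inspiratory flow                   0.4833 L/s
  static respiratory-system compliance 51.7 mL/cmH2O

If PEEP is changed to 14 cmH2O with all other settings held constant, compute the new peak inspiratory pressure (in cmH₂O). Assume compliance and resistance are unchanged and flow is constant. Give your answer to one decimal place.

28.5

PIP = Vt/C + R·V̇ + PEEP (constant-flow equation of motion).
Only the baseline term changes: ΔPIP = ΔPEEP = 14 − 4 = 10.0 cmH2O.
Original PIP = 465/51.7 + 11.4×0.4833 + 4 = 18.504 cmH2O; new PIP = 18.504 + (10.0) = 28.504 cmH2O.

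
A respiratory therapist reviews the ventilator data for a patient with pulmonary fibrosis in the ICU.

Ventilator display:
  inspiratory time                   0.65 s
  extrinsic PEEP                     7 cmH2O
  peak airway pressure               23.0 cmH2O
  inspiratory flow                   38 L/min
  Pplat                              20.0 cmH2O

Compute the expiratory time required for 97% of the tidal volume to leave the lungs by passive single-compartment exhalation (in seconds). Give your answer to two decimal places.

0.53

Flow: 38 L/min ÷ 60 = 0.6333 L/s.
Vt = flow × Ti = 0.6333 L/s × 0.65 s × 1000 mL/L = 411.65 mL.
R = (PIP − Pplat)/V̇ = (23.0 − 20.0) / 0.6333 = 3.0/0.6333 = 4.737 cmH2O·s/L.
C = Vt/(Pplat − PEEP) = 411.65 / (20.0 − 7) = 411.65/13.0 = 31.665 mL/cmH2O.
τ = R × C = 4.737 × 0.03167 L/cmH2O = 0.15 s.
t = −τ·ln(1 − 0.97) = −0.15·ln(0.03) = 0.526 s.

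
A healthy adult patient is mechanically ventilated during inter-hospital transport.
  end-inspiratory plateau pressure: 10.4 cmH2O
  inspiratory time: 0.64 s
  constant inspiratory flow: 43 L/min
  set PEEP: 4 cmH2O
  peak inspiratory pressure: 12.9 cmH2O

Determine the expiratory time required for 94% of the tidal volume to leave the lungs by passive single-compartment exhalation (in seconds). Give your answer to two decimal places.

0.70

Flow: 43 L/min ÷ 60 = 0.7167 L/s.
Vt = flow × Ti = 0.7167 L/s × 0.64 s × 1000 mL/L = 458.69 mL.
R = (PIP − Pplat)/V̇ = (12.9 − 10.4) / 0.7167 = 2.5/0.7167 = 3.488 cmH2O·s/L.
C = Vt/(Pplat − PEEP) = 458.69 / (10.4 − 4) = 458.69/6.4 = 71.67 mL/cmH2O.
τ = R × C = 3.488 × 0.07167 L/cmH2O = 0.25 s.
t = −τ·ln(1 − 0.94) = −0.25·ln(0.06) = 0.7034 s.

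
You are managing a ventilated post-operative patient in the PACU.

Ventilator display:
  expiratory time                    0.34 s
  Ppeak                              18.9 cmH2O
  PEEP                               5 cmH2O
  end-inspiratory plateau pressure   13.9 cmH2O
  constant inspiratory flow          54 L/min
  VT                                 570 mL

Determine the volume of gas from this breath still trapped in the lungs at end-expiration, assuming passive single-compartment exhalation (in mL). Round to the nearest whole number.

219

Flow: 54 L/min ÷ 60 = 0.9 L/s.
R = (PIP − Pplat)/V̇ = (18.9 − 13.9) / 0.9 = 5.0/0.9 = 5.556 cmH2O·s/L.
C = Vt/(Pplat − PEEP) = 570.0 / (13.9 − 5) = 570.0/8.9 = 64.045 mL/cmH2O.
τ = R × C = 5.556 × 0.06405 L/cmH2O = 0.3559 s.
Fraction remaining = e^(−Te/τ) = e^(−0.34/0.3559) = 0.3847.
Trapped volume = 570.0 × 0.3847 = 219.28 mL.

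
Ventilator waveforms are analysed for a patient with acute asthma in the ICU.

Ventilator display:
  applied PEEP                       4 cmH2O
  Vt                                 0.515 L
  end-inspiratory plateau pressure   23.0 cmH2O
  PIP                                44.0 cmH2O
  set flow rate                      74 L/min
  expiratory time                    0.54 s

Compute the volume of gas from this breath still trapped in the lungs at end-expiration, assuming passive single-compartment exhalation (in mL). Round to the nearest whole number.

160

Flow: 74 L/min ÷ 60 = 1.2333 L/s.
R = (PIP − Pplat)/V̇ = (44.0 − 23.0) / 1.2333 = 21.0/1.2333 = 17.027 cmH2O·s/L.
C = Vt/(Pplat − PEEP) = 515.0 / (23.0 − 4) = 515.0/19.0 = 27.105 mL/cmH2O.
τ = R × C = 17.027 × 0.02711 L/cmH2O = 0.4616 s.
Fraction remaining = e^(−Te/τ) = e^(−0.54/0.4616) = 0.3104.
Trapped volume = 515.0 × 0.3104 = 159.86 mL.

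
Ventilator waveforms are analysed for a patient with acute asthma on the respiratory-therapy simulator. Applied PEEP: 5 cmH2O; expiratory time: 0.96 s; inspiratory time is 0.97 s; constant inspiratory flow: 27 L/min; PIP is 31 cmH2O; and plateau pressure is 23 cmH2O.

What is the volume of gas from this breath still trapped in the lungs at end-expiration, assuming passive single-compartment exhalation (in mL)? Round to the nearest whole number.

Flow: 27 L/min ÷ 60 = 0.45 L/s.
Vt = flow × Ti = 0.45 L/s × 0.97 s × 1000 mL/L = 436.5 mL.
R = (PIP − Pplat)/V̇ = (31 − 23) / 0.45 = 8.0/0.45 = 17.778 cmH2O·s/L.
C = Vt/(Pplat − PEEP) = 436.5 / (23 − 5) = 436.5/18.0 = 24.25 mL/cmH2O.
τ = R × C = 17.778 × 0.02425 L/cmH2O = 0.4311 s.
Fraction remaining = e^(−Te/τ) = e^(−0.96/0.4311) = 0.1079.
Trapped volume = 436.5 × 0.1079 = 47.098 mL.

47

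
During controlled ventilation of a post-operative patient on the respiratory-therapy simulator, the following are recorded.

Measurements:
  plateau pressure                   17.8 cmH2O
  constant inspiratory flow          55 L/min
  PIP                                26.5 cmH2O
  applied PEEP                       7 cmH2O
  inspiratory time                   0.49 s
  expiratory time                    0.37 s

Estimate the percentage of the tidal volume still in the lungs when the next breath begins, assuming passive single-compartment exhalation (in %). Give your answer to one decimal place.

Flow: 55 L/min ÷ 60 = 0.9167 L/s.
Vt = flow × Ti = 0.9167 L/s × 0.49 s × 1000 mL/L = 449.18 mL.
R = (PIP − Pplat)/V̇ = (26.5 − 17.8) / 0.9167 = 8.7/0.9167 = 9.491 cmH2O·s/L.
C = Vt/(Pplat − PEEP) = 449.18 / (17.8 − 7) = 449.18/10.8 = 41.591 mL/cmH2O.
τ = R × C = 9.491 × 0.04159 L/cmH2O = 0.3947 s.
Fraction remaining at end-expiration = e^(−Te/τ) = e^(−0.37/0.3947) = 0.3916 → 39.16%.

39.2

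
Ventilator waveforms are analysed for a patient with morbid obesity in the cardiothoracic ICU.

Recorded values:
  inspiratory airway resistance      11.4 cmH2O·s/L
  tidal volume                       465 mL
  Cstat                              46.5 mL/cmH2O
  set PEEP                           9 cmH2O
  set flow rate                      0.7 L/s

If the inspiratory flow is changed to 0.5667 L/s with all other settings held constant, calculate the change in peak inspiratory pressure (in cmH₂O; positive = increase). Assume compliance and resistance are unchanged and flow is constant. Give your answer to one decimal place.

-1.5

PIP = Vt/C + R·V̇ + PEEP (constant-flow equation of motion).
Only the resistive term changes: ΔPIP = R × ΔV̇ = 11.4 × (0.5667 − 0.7) = 11.4 × -0.1333 = -1.52 cmH2O.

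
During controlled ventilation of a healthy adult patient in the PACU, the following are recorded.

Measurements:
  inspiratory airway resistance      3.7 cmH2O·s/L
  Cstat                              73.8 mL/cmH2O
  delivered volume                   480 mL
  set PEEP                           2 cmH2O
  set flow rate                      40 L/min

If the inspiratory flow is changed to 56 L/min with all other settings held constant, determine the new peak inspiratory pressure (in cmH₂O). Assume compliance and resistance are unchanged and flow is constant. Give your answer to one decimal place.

Flow: 40 L/min ÷ 60 = 0.6667 L/s.
New flow: 56 L/min ÷ 60 = 0.9333 L/s.
PIP = Vt/C + R·V̇ + PEEP (constant-flow equation of motion).
Only the resistive term changes: ΔPIP = R × ΔV̇ = 3.7 × (0.9333 − 0.6667) = 3.7 × 0.2666 = 0.9864 cmH2O.
Original PIP = 480/73.8 + 3.7×0.6667 + 2 = 10.971 cmH2O; new PIP = 10.971 + (0.9864) = 11.957 cmH2O.

12.0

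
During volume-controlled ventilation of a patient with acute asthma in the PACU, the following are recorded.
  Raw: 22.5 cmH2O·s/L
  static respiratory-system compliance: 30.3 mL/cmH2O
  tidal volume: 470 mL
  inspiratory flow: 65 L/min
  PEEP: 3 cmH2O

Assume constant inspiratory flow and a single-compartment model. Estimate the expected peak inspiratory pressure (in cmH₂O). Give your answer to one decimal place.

Flow: 65 L/min ÷ 60 = 1.0833 L/s.
Equation of motion (constant flow): PIP = Vt/C + R·V̇ + PEEP.
PIP = 470/30.3 + 22.5×1.0833 + 3 = 15.512 + 24.374 + 3 = 42.886 cmH2O.

42.9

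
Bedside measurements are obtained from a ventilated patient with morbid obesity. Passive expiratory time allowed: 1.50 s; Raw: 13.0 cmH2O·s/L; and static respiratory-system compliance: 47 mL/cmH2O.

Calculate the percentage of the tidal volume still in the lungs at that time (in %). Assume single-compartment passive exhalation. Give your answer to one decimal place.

τ = R × C = 13.0 × 47 mL/cmH2O = 13.0 × 0.047 L/cmH2O = 0.611 s.
Passive exhalation: V(t)/V₀ = e^(−t/τ) = e^(−1.50/0.611) = 0.08586.
Fraction remaining = 0.08586 → 8.586%.

8.6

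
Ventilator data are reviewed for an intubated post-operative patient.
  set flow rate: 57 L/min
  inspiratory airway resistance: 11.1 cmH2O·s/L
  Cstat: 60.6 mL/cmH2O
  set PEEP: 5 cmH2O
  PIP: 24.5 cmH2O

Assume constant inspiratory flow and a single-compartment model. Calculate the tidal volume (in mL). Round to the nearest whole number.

543

Flow: 57 L/min ÷ 60 = 0.95 L/s.
Equation of motion (constant flow): PIP = Vt/C + R·V̇ + PEEP.
Vt/C = PIP − R·V̇ − PEEP = 24.5 − 10.545 − 5 = 8.955 cmH2O.
Vt = C × 8.955 = 60.6 × 8.955 = 542.67 mL.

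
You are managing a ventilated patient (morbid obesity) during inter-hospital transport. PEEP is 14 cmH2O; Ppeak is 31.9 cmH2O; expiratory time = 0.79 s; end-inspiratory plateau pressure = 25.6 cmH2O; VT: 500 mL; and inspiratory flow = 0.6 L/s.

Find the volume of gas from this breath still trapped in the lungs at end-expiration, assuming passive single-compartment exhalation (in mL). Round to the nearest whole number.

87

R = (PIP − Pplat)/V̇ = (31.9 − 25.6) / 0.6 = 6.3/0.6 = 10.5 cmH2O·s/L.
C = Vt/(Pplat − PEEP) = 500.0 / (25.6 − 14) = 500.0/11.6 = 43.103 mL/cmH2O.
τ = R × C = 10.5 × 0.0431 L/cmH2O = 0.4526 s.
Fraction remaining = e^(−Te/τ) = e^(−0.79/0.4526) = 0.1746.
Trapped volume = 500.0 × 0.1746 = 87.3 mL.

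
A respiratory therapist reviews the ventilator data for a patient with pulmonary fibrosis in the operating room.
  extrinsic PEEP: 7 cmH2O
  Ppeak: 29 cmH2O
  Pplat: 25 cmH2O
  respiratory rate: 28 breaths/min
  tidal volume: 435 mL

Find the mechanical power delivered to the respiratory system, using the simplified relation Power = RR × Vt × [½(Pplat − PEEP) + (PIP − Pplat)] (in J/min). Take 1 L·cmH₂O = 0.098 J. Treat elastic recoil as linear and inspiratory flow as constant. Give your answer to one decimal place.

Per-breath work = Vt × [½(Pplat−PEEP) + (PIP−Pplat)] = 0.435 × [0.5×18.0 + 4.0] = 0.435 × 13.0 = 5.655 L·cmH2O.
Power = 28 × 5.655 = 158.34 L·cmH2O/min.
× 0.098 J/(L·cmH2O) → 15.517 J/min.

15.5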